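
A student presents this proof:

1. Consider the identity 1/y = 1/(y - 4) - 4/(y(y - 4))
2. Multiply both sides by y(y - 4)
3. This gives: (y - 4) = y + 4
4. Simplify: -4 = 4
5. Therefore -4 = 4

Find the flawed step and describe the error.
Step 3: This gives: (y - 4) = y + 4

Step 3 makes a sign error when clearing denominators. Multiplying -4/(y(y - 4)) by y(y - 4) gives -4, not +4. The correct result is (y - 4) = y - 4, which is trivially true, not (y - 4) = y + 4. (Step 1 is a valid identity: 1/(y - 4) - 4/(y(y - 4)) = (y - 4)/(y(y - 4)) = 1/y.)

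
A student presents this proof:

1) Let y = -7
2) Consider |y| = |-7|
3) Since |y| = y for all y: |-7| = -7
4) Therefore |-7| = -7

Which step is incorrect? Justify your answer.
Step 3: Since |y| = y for all y: |-7| = -7

Step 3 incorrectly states that |y| = y for all y. The correct definition is |y| = y when y >= 0, and |y| = -y when y < 0. Since -7 < 0, we have |-7| = -(-7) = 7, not -7.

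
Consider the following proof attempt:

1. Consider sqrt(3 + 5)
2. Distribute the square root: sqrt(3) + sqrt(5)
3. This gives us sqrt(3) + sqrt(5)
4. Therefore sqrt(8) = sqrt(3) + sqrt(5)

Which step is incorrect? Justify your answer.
Step 2: Distribute the square root: sqrt(3) + sqrt(5)

Step 2 incorrectly 'distributes' the square root over addition. The square root function does not distribute: sqrt(a + b) ≠ sqrt(a) + sqrt(b). In fact, sqrt(3 + 5) = sqrt(8) ≈ 2.8284, while sqrt(3) + sqrt(5) ≈ 3.9681.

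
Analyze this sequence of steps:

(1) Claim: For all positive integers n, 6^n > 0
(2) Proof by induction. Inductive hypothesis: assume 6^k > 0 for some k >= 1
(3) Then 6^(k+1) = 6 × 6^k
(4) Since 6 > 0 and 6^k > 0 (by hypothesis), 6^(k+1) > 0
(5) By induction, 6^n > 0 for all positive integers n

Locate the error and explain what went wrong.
Step 5: By induction, 6^n > 0 for all positive integers n

Step 5 concludes the proof by induction, but no base case was ever established. A valid induction proof requires: (1) a base case proving 6^1 > 0, and (2) an inductive step showing IF 6^k > 0 THEN 6^(k+1) > 0. Steps 2-4 correctly establish the inductive step, but without the base case the conclusion in step 5 does not follow.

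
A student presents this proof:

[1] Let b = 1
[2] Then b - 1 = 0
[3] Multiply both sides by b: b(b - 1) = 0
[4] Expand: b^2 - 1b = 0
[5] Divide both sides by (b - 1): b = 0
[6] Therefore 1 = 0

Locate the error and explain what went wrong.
Step 5: Divide both sides by (b - 1): b = 0

Step 5 divides both sides by (b - 1). However, since b = 1, we have (b - 1) = 0. Division by zero is undefined, making this step invalid.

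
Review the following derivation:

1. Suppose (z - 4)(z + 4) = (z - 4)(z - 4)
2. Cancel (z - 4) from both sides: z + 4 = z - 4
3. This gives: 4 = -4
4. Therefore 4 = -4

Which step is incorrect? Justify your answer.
Step 2: Cancel (z - 4) from both sides: z + 4 = z - 4

Step 2 cancels (z - 4) from both sides. This is only valid if (z - 4) ≠ 0, i.e., z ≠ 4. When z = 4, both sides equal zero regardless of the other factors. The correct approach requires considering z = 4 as a separate case.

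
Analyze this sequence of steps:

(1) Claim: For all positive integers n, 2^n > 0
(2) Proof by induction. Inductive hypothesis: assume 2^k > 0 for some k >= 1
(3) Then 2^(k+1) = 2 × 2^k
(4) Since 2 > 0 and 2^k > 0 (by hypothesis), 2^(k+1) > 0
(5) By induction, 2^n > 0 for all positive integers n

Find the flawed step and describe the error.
Step 5: By induction, 2^n > 0 for all positive integers n

Step 5 concludes the proof by induction, but no base case was ever established. A valid induction proof requires: (1) a base case proving 2^1 > 0, and (2) an inductive step showing IF 2^k > 0 THEN 2^(k+1) > 0. Steps 2-4 correctly establish the inductive step, but without the base case the conclusion in step 5 does not follow.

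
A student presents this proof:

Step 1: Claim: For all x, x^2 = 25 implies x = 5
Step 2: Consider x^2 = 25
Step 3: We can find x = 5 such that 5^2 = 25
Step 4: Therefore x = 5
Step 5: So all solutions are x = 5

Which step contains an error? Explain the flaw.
Step 4: Therefore x = 5

Step 4 incorrectly concludes that x = 5 is the only solution. The proof shows that x = 5 is A solution (existence), but does not show it is the ONLY solution (uniqueness). In fact, x = -5 is also a solution since (-5)^2 = 25. Finding one solution doesn't prove there are no others.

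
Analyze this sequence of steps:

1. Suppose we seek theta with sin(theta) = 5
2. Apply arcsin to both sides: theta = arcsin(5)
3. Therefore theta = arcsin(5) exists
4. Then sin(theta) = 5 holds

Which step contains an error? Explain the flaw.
Step 2: Apply arcsin to both sides: theta = arcsin(5)

Step 2 applies arcsin to 5. However, arcsin(x) is only defined for x in [-1, 1] because sin(theta) can only produce values in that range. Since |5| > 1, arcsin(5) is undefined. There is no angle whose sine equals 5.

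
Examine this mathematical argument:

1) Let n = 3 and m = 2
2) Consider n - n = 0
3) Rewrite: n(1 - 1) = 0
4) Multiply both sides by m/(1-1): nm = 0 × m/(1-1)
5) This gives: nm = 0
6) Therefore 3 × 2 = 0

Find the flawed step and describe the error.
Step 4: Multiply both sides by m/(1-1): nm = 0 × m/(1-1)

Step 4 multiplies both sides by m/(1-1). However, 1-1 = 0, so this is multiplication by m/0, which is undefined. We cannot multiply by an undefined expression.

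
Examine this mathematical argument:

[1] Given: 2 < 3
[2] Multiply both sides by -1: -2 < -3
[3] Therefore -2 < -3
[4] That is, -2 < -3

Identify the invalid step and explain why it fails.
Step 2: Multiply both sides by -1: -2 < -3

Step 2 multiplies both sides by -1 but fails to reverse the inequality sign. When multiplying (or dividing) an inequality by a negative number, the direction must be reversed. Since 2 < 3, we should get -2 > -3, i.e., -2 > -3.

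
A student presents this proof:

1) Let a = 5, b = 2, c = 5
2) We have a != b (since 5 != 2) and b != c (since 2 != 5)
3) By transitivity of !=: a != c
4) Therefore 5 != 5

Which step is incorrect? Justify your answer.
Step 3: By transitivity of !=: a != c

Step 3 incorrectly applies transitivity to the '!=' relation. Transitivity states: if a R b and b R c, then a R c. However, '!=' is not transitive. Counterexample: 5 != 2 and 2 != 5, but 5 = 5 (both equal 5). Transitivity holds for relations like <, <=, =, but not for !=.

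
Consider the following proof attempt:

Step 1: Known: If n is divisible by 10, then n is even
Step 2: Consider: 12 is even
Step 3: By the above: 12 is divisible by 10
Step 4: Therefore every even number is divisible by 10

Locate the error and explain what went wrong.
Step 3: By the above: 12 is divisible by 10

Step 3 commits the fallacy of affirming the consequent. The known fact 'divisible by 10 → even' does NOT imply 'even → divisible by 10'. That would be the converse, which is false. For example, 12 is even but 12 ÷ 10 = 1.20, which is not an integer.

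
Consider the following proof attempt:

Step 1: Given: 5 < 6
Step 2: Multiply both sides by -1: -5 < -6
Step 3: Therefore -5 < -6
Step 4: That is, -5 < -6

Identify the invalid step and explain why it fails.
Step 2: Multiply both sides by -1: -5 < -6

Step 2 multiplies both sides by -1 but fails to reverse the inequality sign. When multiplying (or dividing) an inequality by a negative number, the direction must be reversed. Since 5 < 6, we should get -5 > -6, i.e., -5 > -6.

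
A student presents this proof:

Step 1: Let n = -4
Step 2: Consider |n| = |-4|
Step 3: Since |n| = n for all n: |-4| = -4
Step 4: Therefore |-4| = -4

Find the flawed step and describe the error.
Step 3: Since |n| = n for all n: |-4| = -4

Step 3 incorrectly states that |n| = n for all n. The correct definition is |n| = n when n >= 0, and |n| = -n when n < 0. Since -4 < 0, we have |-4| = -(-4) = 4, not -4.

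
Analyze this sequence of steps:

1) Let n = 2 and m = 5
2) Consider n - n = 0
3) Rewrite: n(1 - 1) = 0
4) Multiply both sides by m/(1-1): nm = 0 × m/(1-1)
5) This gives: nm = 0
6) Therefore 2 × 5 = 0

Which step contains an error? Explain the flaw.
Step 4: Multiply both sides by m/(1-1): nm = 0 × m/(1-1)

Step 4 multiplies both sides by m/(1-1). However, 1-1 = 0, so this is multiplication by m/0, which is undefined. We cannot multiply by an undefined expression.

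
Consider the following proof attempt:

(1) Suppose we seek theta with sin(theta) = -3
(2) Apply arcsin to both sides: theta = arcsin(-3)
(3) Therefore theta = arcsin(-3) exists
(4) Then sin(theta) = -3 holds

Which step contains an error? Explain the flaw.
Step 2: Apply arcsin to both sides: theta = arcsin(-3)

Step 2 applies arcsin to -3. However, arcsin(x) is only defined for x in [-1, 1] because sin(theta) can only produce values in that range. Since |-3| > 1, arcsin(-3) is undefined. There is no angle whose sine equals -3.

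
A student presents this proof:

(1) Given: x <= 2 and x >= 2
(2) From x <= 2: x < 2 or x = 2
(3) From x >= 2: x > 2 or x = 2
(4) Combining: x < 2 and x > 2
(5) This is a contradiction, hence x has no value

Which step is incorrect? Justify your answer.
Step 4: Combining: x < 2 and x > 2

Step 4 incorrectly combines the conditions. From x <= 2 and x >= 2, the intersection is x = 2. The error treats the 'or' cases as 'and' requirements. The correct conclusion is that x = 2 is the unique solution, not that no solution exists.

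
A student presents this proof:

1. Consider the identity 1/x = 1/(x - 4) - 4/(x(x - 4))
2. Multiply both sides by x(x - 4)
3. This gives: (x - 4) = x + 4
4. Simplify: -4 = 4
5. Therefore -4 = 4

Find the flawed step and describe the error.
Step 3: This gives: (x - 4) = x + 4

Step 3 makes a sign error when clearing denominators. Multiplying -4/(x(x - 4)) by x(x - 4) gives -4, not +4. The correct result is (x - 4) = x - 4, which is trivially true, not (x - 4) = x + 4. (Step 1 is a valid identity: 1/(x - 4) - 4/(x(x - 4)) = (x - 4)/(x(x - 4)) = 1/x.)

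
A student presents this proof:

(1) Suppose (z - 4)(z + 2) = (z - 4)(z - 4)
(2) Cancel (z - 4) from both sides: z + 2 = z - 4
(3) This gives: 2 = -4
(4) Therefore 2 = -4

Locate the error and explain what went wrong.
Step 2: Cancel (z - 4) from both sides: z + 2 = z - 4

Step 2 cancels (z - 4) from both sides. This is only valid if (z - 4) ≠ 0, i.e., z ≠ 4. When z = 4, both sides equal zero regardless of the other factors. The correct approach requires considering z = 4 as a separate case.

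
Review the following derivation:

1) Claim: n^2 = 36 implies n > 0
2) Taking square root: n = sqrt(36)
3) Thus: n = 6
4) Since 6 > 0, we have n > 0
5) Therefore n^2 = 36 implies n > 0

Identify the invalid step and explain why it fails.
Step 2: Taking square root: n = sqrt(36)

Step 2 takes the square root and assumes the positive root only. The equation n^2 = 36 actually has two solutions: n = 6 and n = -6. The proof silently assumes n > 0 without justification, then uses this assumption to conclude n > 0, which is circular. The counterexample n = -6 shows the claim is false.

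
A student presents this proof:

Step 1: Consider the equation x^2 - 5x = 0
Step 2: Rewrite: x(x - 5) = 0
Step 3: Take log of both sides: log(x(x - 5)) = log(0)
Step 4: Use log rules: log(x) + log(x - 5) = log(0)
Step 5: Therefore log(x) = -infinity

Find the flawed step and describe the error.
Step 3: Take log of both sides: log(x(x - 5)) = log(0)

Step 3 takes the logarithm of both sides, resulting in log(0) on the right side. The logarithm is only defined for positive numbers; log(0) is undefined (approaches negative infinity). This operation is invalid.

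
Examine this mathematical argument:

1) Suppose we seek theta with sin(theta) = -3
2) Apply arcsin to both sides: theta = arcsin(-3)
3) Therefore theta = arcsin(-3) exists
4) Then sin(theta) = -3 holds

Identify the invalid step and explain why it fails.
Step 2: Apply arcsin to both sides: theta = arcsin(-3)

Step 2 applies arcsin to -3. However, arcsin(x) is only defined for x in [-1, 1] because sin(theta) can only produce values in that range. Since |-3| > 1, arcsin(-3) is undefined. There is no angle whose sine equals -3.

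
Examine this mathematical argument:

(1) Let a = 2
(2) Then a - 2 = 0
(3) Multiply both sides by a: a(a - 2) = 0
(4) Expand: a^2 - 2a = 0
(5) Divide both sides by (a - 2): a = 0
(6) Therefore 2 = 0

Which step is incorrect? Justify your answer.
Step 5: Divide both sides by (a - 2): a = 0

Step 5 divides both sides by (a - 2). However, since a = 2, we have (a - 2) = 0. Division by zero is undefined, making this step invalid.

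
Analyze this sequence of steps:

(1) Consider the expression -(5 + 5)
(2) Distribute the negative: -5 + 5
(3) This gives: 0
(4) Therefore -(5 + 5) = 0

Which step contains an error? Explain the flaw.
Step 2: Distribute the negative: -5 + 5

Step 2 incorrectly distributes the negative sign. The correct distribution is -(5 + 5) = -5 - 5 = -10. The negative must be applied to both terms, not just the first. The error treats -(5 + 5) as -5 + 5, which equals 0 instead of -10.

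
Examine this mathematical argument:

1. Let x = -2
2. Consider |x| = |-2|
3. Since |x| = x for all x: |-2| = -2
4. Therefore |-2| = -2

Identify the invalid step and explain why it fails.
Step 3: Since |x| = x for all x: |-2| = -2

Step 3 incorrectly states that |x| = x for all x. The correct definition is |x| = x when x >= 0, and |x| = -x when x < 0. Since -2 < 0, we have |-2| = -(-2) = 2, not -2.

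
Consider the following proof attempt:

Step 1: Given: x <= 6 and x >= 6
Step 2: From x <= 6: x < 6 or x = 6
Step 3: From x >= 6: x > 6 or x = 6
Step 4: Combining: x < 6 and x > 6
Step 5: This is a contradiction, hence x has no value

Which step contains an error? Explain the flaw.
Step 4: Combining: x < 6 and x > 6

Step 4 incorrectly combines the conditions. From x <= 6 and x >= 6, the intersection is x = 6. The error treats the 'or' cases as 'and' requirements. The correct conclusion is that x = 6 is the unique solution, not that no solution exists.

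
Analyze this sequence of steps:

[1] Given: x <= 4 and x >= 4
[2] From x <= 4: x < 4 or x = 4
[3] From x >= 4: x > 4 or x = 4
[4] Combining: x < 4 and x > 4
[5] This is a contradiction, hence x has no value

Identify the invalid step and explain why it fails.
Step 4: Combining: x < 4 and x > 4

Step 4 incorrectly combines the conditions. From x <= 4 and x >= 4, the intersection is x = 4. The error treats the 'or' cases as 'and' requirements. The correct conclusion is that x = 4 is the unique solution, not that no solution exists.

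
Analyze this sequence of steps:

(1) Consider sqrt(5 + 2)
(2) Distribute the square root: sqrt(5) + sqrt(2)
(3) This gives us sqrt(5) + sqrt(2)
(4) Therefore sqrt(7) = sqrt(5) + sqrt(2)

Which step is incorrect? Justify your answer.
Step 2: Distribute the square root: sqrt(5) + sqrt(2)

Step 2 incorrectly 'distributes' the square root over addition. The square root function does not distribute: sqrt(a + b) ≠ sqrt(a) + sqrt(b). In fact, sqrt(5 + 2) = sqrt(7) ≈ 2.6458, while sqrt(5) + sqrt(2) ≈ 3.6503.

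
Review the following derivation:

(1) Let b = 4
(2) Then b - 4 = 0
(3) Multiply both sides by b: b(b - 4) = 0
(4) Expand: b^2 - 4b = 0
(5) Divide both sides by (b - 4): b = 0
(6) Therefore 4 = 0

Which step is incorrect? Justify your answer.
Step 5: Divide both sides by (b - 4): b = 0

Step 5 divides both sides by (b - 4). However, since b = 4, we have (b - 4) = 0. Division by zero is undefined, making this step invalid.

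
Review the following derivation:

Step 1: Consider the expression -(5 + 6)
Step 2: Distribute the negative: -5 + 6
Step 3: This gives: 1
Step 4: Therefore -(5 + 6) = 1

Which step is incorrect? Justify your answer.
Step 2: Distribute the negative: -5 + 6

Step 2 incorrectly distributes the negative sign. The correct distribution is -(5 + 6) = -5 - 6 = -11. The negative must be applied to both terms, not just the first. The error treats -(5 + 6) as -5 + 6, which equals 1 instead of -11.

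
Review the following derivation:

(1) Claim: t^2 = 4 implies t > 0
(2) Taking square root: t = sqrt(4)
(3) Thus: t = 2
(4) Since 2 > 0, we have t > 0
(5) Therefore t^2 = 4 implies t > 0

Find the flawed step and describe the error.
Step 2: Taking square root: t = sqrt(4)

Step 2 takes the square root and assumes the positive root only. The equation t^2 = 4 actually has two solutions: t = 2 and t = -2. The proof silently assumes t > 0 without justification, then uses this assumption to conclude t > 0, which is circular. The counterexample t = -2 shows the claim is false.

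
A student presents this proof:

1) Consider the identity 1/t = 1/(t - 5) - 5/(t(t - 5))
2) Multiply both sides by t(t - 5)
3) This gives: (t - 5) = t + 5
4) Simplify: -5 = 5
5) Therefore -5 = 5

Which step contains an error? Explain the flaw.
Step 3: This gives: (t - 5) = t + 5

Step 3 makes a sign error when clearing denominators. Multiplying -5/(t(t - 5)) by t(t - 5) gives -5, not +5. The correct result is (t - 5) = t - 5, which is trivially true, not (t - 5) = t + 5. (Step 1 is a valid identity: 1/(t - 5) - 5/(t(t - 5)) = (t - 5)/(t(t - 5)) = 1/t.)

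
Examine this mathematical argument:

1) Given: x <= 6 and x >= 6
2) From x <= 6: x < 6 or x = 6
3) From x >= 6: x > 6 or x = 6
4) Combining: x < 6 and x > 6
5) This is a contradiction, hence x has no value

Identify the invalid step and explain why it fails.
Step 4: Combining: x < 6 and x > 6

Step 4 incorrectly combines the conditions. From x <= 6 and x >= 6, the intersection is x = 6. The error treats the 'or' cases as 'and' requirements. The correct conclusion is that x = 6 is the unique solution, not that no solution exists.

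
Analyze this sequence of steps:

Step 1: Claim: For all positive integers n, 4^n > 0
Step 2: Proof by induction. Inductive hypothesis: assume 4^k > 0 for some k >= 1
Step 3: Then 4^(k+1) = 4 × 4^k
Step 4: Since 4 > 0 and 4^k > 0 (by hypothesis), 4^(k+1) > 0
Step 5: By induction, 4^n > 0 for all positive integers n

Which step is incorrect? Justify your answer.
Step 5: By induction, 4^n > 0 for all positive integers n

Step 5 concludes the proof by induction, but no base case was ever established. A valid induction proof requires: (1) a base case proving 4^1 > 0, and (2) an inductive step showing IF 4^k > 0 THEN 4^(k+1) > 0. Steps 2-4 correctly establish the inductive step, but without the base case the conclusion in step 5 does not follow.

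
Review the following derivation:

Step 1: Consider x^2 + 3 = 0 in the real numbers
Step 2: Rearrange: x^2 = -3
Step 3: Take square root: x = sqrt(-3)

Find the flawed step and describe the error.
Step 3: Take square root: x = sqrt(-3)

Step 3 takes the square root of -3, which is negative. In the real number system, the square root of a negative number is undefined. The equation x^2 + 3 = 0 has no real solutions. Square roots of negative numbers only exist in the complex numbers.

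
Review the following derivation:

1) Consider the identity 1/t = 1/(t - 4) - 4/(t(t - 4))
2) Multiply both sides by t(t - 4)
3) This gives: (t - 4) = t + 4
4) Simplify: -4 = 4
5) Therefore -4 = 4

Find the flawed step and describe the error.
Step 3: This gives: (t - 4) = t + 4

Step 3 makes a sign error when clearing denominators. Multiplying -4/(t(t - 4)) by t(t - 4) gives -4, not +4. The correct result is (t - 4) = t - 4, which is trivially true, not (t - 4) = t + 4. (Step 1 is a valid identity: 1/(t - 4) - 4/(t(t - 4)) = (t - 4)/(t(t - 4)) = 1/t.)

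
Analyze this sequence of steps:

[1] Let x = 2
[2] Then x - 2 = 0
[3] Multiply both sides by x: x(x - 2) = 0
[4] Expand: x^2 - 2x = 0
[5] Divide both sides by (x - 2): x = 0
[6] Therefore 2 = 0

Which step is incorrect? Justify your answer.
Step 5: Divide both sides by (x - 2): x = 0

Step 5 divides both sides by (x - 2). However, since x = 2, we have (x - 2) = 0. Division by zero is undefined, making this step invalid.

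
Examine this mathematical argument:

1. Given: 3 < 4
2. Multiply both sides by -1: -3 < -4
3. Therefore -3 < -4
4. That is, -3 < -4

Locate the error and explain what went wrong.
Step 2: Multiply both sides by -1: -3 < -4

Step 2 multiplies both sides by -1 but fails to reverse the inequality sign. When multiplying (or dividing) an inequality by a negative number, the direction must be reversed. Since 3 < 4, we should get -3 > -4, i.e., -3 > -4.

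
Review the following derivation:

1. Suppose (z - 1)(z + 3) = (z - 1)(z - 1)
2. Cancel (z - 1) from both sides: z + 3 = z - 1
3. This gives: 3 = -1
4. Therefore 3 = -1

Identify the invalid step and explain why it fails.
Step 2: Cancel (z - 1) from both sides: z + 3 = z - 1

Step 2 cancels (z - 1) from both sides. This is only valid if (z - 1) ≠ 0, i.e., z ≠ 1. When z = 1, both sides equal zero regardless of the other factors. The correct approach requires considering z = 1 as a separate case.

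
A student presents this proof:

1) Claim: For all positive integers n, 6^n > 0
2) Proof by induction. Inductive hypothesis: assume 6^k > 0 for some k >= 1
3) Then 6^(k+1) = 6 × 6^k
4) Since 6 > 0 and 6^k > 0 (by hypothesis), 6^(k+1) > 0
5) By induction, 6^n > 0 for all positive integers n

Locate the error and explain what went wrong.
Step 5: By induction, 6^n > 0 for all positive integers n

Step 5 concludes the proof by induction, but no base case was ever established. A valid induction proof requires: (1) a base case proving 6^1 > 0, and (2) an inductive step showing IF 6^k > 0 THEN 6^(k+1) > 0. Steps 2-4 correctly establish the inductive step, but without the base case the conclusion in step 5 does not follow.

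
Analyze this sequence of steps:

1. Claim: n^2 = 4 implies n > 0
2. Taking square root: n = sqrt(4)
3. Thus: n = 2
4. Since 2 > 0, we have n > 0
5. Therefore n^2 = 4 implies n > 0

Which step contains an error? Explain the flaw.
Step 2: Taking square root: n = sqrt(4)

Step 2 takes the square root and assumes the positive root only. The equation n^2 = 4 actually has two solutions: n = 2 and n = -2. The proof silently assumes n > 0 without justification, then uses this assumption to conclude n > 0, which is circular. The counterexample n = -2 shows the claim is false.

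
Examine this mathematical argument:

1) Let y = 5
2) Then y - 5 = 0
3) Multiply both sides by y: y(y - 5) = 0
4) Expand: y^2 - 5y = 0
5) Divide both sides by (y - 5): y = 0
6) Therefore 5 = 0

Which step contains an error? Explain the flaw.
Step 5: Divide both sides by (y - 5): y = 0

Step 5 divides both sides by (y - 5). However, since y = 5, we have (y - 5) = 0. Division by zero is undefined, making this step invalid.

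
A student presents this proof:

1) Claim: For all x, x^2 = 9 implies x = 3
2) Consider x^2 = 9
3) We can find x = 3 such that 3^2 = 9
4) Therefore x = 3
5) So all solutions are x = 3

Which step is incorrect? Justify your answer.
Step 4: Therefore x = 3

Step 4 incorrectly concludes that x = 3 is the only solution. The proof shows that x = 3 is A solution (existence), but does not show it is the ONLY solution (uniqueness). In fact, x = -3 is also a solution since (-3)^2 = 9. Finding one solution doesn't prove there are no others.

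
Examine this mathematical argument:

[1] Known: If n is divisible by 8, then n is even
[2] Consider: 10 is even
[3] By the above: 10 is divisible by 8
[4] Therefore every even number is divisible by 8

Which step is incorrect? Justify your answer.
Step 3: By the above: 10 is divisible by 8

Step 3 commits the fallacy of affirming the consequent. The known fact 'divisible by 8 → even' does NOT imply 'even → divisible by 8'. That would be the converse, which is false. For example, 10 is even but 10 ÷ 8 = 1.25, which is not an integer.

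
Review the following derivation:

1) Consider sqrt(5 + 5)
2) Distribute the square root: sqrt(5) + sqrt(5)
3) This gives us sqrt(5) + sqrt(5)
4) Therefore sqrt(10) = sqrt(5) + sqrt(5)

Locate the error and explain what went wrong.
Step 2: Distribute the square root: sqrt(5) + sqrt(5)

Step 2 incorrectly 'distributes' the square root over addition. The square root function does not distribute: sqrt(a + b) ≠ sqrt(a) + sqrt(b). In fact, sqrt(5 + 5) = sqrt(10) ≈ 3.1623, while sqrt(5) + sqrt(5) ≈ 4.4721.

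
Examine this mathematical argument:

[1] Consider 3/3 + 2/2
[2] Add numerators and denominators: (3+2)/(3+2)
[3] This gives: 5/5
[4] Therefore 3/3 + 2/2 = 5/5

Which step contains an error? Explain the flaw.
Step 2: Add numerators and denominators: (3+2)/(3+2)

Step 2 incorrectly adds fractions by separately adding numerators and denominators. This is wrong. The correct method requires a common denominator: 3/3 + 2/2 = (3×2 + 2×3)/(3×2) = 12/6 = 2. The method used gives 5/5, which is different.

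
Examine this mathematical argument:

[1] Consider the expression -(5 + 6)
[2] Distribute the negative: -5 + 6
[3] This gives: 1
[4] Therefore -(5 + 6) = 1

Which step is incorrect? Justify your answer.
Step 2: Distribute the negative: -5 + 6

Step 2 incorrectly distributes the negative sign. The correct distribution is -(5 + 6) = -5 - 6 = -11. The negative must be applied to both terms, not just the first. The error treats -(5 + 6) as -5 + 6, which equals 1 instead of -11.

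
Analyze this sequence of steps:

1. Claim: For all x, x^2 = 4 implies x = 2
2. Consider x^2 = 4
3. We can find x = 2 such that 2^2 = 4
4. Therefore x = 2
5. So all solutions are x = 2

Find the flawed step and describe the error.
Step 4: Therefore x = 2

Step 4 incorrectly concludes that x = 2 is the only solution. The proof shows that x = 2 is A solution (existence), but does not show it is the ONLY solution (uniqueness). In fact, x = -2 is also a solution since (-2)^2 = 4. Finding one solution doesn't prove there are no others.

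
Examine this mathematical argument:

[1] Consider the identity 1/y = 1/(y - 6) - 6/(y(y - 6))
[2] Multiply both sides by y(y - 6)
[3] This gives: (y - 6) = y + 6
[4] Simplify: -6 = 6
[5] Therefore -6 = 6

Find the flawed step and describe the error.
Step 3: This gives: (y - 6) = y + 6

Step 3 makes a sign error when clearing denominators. Multiplying -6/(y(y - 6)) by y(y - 6) gives -6, not +6. The correct result is (y - 6) = y - 6, which is trivially true, not (y - 6) = y + 6. (Step 1 is a valid identity: 1/(y - 6) - 6/(y(y - 6)) = (y - 6)/(y(y - 6)) = 1/y.)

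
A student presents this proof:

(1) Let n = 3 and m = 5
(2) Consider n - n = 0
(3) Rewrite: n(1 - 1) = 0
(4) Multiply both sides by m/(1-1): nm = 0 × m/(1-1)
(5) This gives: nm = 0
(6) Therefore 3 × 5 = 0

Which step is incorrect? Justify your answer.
Step 4: Multiply both sides by m/(1-1): nm = 0 × m/(1-1)

Step 4 multiplies both sides by m/(1-1). However, 1-1 = 0, so this is multiplication by m/0, which is undefined. We cannot multiply by an undefined expression.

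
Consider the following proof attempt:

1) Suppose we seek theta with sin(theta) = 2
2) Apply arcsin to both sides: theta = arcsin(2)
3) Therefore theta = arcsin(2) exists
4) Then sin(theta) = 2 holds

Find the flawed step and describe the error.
Step 2: Apply arcsin to both sides: theta = arcsin(2)

Step 2 applies arcsin to 2. However, arcsin(x) is only defined for x in [-1, 1] because sin(theta) can only produce values in that range. Since |2| > 1, arcsin(2) is undefined. There is no angle whose sine equals 2.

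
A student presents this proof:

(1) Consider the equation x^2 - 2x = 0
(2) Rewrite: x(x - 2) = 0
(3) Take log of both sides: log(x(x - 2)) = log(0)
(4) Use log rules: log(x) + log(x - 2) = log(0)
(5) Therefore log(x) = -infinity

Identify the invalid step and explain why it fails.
Step 3: Take log of both sides: log(x(x - 2)) = log(0)

Step 3 takes the logarithm of both sides, resulting in log(0) on the right side. The logarithm is only defined for positive numbers; log(0) is undefined (approaches negative infinity). This operation is invalid.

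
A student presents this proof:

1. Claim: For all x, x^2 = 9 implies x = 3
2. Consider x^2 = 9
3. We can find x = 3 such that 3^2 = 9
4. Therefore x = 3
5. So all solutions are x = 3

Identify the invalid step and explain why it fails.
Step 4: Therefore x = 3

Step 4 incorrectly concludes that x = 3 is the only solution. The proof shows that x = 3 is A solution (existence), but does not show it is the ONLY solution (uniqueness). In fact, x = -3 is also a solution since (-3)^2 = 9. Finding one solution doesn't prove there are no others.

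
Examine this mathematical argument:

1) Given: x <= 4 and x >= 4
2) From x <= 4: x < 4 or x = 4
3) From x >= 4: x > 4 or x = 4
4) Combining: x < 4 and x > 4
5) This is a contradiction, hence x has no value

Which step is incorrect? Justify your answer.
Step 4: Combining: x < 4 and x > 4

Step 4 incorrectly combines the conditions. From x <= 4 and x >= 4, the intersection is x = 4. The error treats the 'or' cases as 'and' requirements. The correct conclusion is that x = 4 is the unique solution, not that no solution exists.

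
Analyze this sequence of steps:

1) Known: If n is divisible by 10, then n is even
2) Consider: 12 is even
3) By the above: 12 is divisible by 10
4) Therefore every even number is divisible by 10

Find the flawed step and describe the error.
Step 3: By the above: 12 is divisible by 10

Step 3 commits the fallacy of affirming the consequent. The known fact 'divisible by 10 → even' does NOT imply 'even → divisible by 10'. That would be the converse, which is false. For example, 12 is even but 12 ÷ 10 = 1.20, which is not an integer.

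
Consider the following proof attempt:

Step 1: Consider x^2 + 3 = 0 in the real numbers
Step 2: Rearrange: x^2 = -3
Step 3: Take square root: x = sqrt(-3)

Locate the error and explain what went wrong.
Step 3: Take square root: x = sqrt(-3)

Step 3 takes the square root of -3, which is negative. In the real number system, the square root of a negative number is undefined. The equation x^2 + 3 = 0 has no real solutions. Square roots of negative numbers only exist in the complex numbers.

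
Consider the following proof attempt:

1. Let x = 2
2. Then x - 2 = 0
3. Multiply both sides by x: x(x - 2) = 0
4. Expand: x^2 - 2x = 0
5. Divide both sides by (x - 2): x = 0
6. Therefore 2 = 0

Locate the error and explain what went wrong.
Step 5: Divide both sides by (x - 2): x = 0

Step 5 divides both sides by (x - 2). However, since x = 2, we have (x - 2) = 0. Division by zero is undefined, making this step invalid.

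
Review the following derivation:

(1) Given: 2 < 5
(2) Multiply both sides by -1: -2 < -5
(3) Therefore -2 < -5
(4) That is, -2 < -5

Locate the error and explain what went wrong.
Step 2: Multiply both sides by -1: -2 < -5

Step 2 multiplies both sides by -1 but fails to reverse the inequality sign. When multiplying (or dividing) an inequality by a negative number, the direction must be reversed. Since 2 < 5, we should get -2 > -5, i.e., -2 > -5.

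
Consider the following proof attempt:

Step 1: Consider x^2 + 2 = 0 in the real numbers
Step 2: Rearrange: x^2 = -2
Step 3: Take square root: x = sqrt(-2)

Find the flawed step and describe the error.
Step 3: Take square root: x = sqrt(-2)

Step 3 takes the square root of -2, which is negative. In the real number system, the square root of a negative number is undefined. The equation x^2 + 2 = 0 has no real solutions. Square roots of negative numbers only exist in the complex numbers.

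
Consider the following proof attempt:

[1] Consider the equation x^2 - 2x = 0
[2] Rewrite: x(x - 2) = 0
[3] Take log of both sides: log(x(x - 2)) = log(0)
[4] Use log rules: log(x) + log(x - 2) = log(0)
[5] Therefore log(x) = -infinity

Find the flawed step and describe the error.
Step 3: Take log of both sides: log(x(x - 2)) = log(0)

Step 3 takes the logarithm of both sides, resulting in log(0) on the right side. The logarithm is only defined for positive numbers; log(0) is undefined (approaches negative infinity). This operation is invalid.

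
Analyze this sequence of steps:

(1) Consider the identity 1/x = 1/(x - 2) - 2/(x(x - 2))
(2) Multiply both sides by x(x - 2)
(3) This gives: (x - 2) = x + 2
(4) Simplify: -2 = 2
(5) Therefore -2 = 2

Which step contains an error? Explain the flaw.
Step 3: This gives: (x - 2) = x + 2

Step 3 makes a sign error when clearing denominators. Multiplying -2/(x(x - 2)) by x(x - 2) gives -2, not +2. The correct result is (x - 2) = x - 2, which is trivially true, not (x - 2) = x + 2. (Step 1 is a valid identity: 1/(x - 2) - 2/(x(x - 2)) = (x - 2)/(x(x - 2)) = 1/x.)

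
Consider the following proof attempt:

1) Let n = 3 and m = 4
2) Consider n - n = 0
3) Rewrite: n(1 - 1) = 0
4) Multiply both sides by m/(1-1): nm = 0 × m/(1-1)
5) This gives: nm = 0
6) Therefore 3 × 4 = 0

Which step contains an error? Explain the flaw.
Step 4: Multiply both sides by m/(1-1): nm = 0 × m/(1-1)

Step 4 multiplies both sides by m/(1-1). However, 1-1 = 0, so this is multiplication by m/0, which is undefined. We cannot multiply by an undefined expression.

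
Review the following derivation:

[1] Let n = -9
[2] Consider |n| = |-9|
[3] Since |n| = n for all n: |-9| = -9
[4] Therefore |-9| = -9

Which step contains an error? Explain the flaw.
Step 3: Since |n| = n for all n: |-9| = -9

Step 3 incorrectly states that |n| = n for all n. The correct definition is |n| = n when n >= 0, and |n| = -n when n < 0. Since -9 < 0, we have |-9| = -(-9) = 9, not -9.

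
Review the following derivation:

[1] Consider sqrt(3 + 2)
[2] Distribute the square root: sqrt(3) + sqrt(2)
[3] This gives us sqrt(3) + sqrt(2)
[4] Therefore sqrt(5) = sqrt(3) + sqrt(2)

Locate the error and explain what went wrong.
Step 2: Distribute the square root: sqrt(3) + sqrt(2)

Step 2 incorrectly 'distributes' the square root over addition. The square root function does not distribute: sqrt(a + b) ≠ sqrt(a) + sqrt(b). In fact, sqrt(3 + 2) = sqrt(5) ≈ 2.2361, while sqrt(3) + sqrt(2) ≈ 3.1463.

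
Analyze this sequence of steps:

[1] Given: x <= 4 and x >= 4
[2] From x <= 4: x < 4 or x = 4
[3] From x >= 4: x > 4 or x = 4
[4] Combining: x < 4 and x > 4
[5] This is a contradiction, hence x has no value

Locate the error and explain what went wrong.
Step 4: Combining: x < 4 and x > 4

Step 4 incorrectly combines the conditions. From x <= 4 and x >= 4, the intersection is x = 4. The error treats the 'or' cases as 'and' requirements. The correct conclusion is that x = 4 is the unique solution, not that no solution exists.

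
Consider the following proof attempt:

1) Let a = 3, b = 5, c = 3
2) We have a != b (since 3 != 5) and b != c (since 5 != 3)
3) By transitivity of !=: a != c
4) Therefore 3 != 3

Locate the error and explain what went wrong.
Step 3: By transitivity of !=: a != c

Step 3 incorrectly applies transitivity to the '!=' relation. Transitivity states: if a R b and b R c, then a R c. However, '!=' is not transitive. Counterexample: 3 != 5 and 5 != 3, but 3 = 3 (both equal 3). Transitivity holds for relations like <, <=, =, but not for !=.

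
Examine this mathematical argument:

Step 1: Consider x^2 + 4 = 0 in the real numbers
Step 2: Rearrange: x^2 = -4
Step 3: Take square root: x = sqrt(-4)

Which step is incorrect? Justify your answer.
Step 3: Take square root: x = sqrt(-4)

Step 3 takes the square root of -4, which is negative. In the real number system, the square root of a negative number is undefined. The equation x^2 + 4 = 0 has no real solutions. Square roots of negative numbers only exist in the complex numbers.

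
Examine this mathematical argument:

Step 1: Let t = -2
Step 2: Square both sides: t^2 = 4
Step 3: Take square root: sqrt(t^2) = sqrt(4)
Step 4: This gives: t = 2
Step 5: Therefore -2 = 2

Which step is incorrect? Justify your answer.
Step 4: This gives: t = 2

Step 4 incorrectly states that sqrt(t^2) = t. The correct identity is sqrt(t^2) = |t|. Since t = -2 < 0, we have sqrt(t^2) = |-2| = 2, not t = -2.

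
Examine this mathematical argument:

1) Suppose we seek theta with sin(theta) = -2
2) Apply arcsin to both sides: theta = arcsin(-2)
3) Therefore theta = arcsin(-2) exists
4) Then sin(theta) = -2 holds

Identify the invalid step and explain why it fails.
Step 2: Apply arcsin to both sides: theta = arcsin(-2)

Step 2 applies arcsin to -2. However, arcsin(x) is only defined for x in [-1, 1] because sin(theta) can only produce values in that range. Since |-2| > 1, arcsin(-2) is undefined. There is no angle whose sine equals -2.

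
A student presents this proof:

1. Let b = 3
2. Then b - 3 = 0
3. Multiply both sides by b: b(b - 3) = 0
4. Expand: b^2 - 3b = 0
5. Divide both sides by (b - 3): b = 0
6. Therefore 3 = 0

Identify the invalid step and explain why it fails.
Step 5: Divide both sides by (b - 3): b = 0

Step 5 divides both sides by (b - 3). However, since b = 3, we have (b - 3) = 0. Division by zero is undefined, making this step invalid.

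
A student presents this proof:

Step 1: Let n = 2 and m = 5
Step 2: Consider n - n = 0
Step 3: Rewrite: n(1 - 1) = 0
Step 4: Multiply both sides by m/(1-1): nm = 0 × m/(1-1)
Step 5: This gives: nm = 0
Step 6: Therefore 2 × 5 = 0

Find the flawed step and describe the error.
Step 4: Multiply both sides by m/(1-1): nm = 0 × m/(1-1)

Step 4 multiplies both sides by m/(1-1). However, 1-1 = 0, so this is multiplication by m/0, which is undefined. We cannot multiply by an undefined expression.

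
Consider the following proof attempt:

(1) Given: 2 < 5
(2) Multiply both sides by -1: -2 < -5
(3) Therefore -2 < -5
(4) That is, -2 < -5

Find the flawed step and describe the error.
Step 2: Multiply both sides by -1: -2 < -5

Step 2 multiplies both sides by -1 but fails to reverse the inequality sign. When multiplying (or dividing) an inequality by a negative number, the direction must be reversed. Since 2 < 5, we should get -2 > -5, i.e., -2 > -5.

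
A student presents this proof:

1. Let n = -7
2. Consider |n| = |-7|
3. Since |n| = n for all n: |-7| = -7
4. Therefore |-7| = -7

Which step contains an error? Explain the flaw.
Step 3: Since |n| = n for all n: |-7| = -7

Step 3 incorrectly states that |n| = n for all n. The correct definition is |n| = n when n >= 0, and |n| = -n when n < 0. Since -7 < 0, we have |-7| = -(-7) = 7, not -7.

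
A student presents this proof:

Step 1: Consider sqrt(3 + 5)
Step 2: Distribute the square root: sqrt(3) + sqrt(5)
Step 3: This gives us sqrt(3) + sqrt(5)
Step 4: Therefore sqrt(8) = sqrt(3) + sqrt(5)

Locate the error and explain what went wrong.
Step 2: Distribute the square root: sqrt(3) + sqrt(5)

Step 2 incorrectly 'distributes' the square root over addition. The square root function does not distribute: sqrt(a + b) ≠ sqrt(a) + sqrt(b). In fact, sqrt(3 + 5) = sqrt(8) ≈ 2.8284, while sqrt(3) + sqrt(5) ≈ 3.9681.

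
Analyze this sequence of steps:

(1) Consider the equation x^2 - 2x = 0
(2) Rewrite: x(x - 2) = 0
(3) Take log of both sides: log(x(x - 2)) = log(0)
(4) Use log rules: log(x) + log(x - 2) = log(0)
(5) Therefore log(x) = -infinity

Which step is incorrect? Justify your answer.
Step 3: Take log of both sides: log(x(x - 2)) = log(0)

Step 3 takes the logarithm of both sides, resulting in log(0) on the right side. The logarithm is only defined for positive numbers; log(0) is undefined (approaches negative infinity). This operation is invalid.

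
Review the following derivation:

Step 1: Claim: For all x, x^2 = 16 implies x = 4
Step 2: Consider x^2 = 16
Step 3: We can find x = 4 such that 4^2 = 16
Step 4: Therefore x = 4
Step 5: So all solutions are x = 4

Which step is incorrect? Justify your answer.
Step 4: Therefore x = 4

Step 4 incorrectly concludes that x = 4 is the only solution. The proof shows that x = 4 is A solution (existence), but does not show it is the ONLY solution (uniqueness). In fact, x = -4 is also a solution since (-4)^2 = 16. Finding one solution doesn't prove there are no others.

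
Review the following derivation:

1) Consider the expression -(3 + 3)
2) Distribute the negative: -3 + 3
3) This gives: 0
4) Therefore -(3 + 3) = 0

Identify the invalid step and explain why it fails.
Step 2: Distribute the negative: -3 + 3

Step 2 incorrectly distributes the negative sign. The correct distribution is -(3 + 3) = -3 - 3 = -6. The negative must be applied to both terms, not just the first. The error treats -(3 + 3) as -3 + 3, which equals 0 instead of -6.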